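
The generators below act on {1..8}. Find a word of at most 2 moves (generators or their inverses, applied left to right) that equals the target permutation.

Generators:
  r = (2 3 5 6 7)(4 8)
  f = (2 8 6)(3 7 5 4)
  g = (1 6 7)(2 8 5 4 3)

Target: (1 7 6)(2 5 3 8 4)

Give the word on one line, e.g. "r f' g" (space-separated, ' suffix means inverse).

  after g: (1 6 7)(2 8 5 4 3)
  after g: (1 7 6)(2 5 3 8 4)

g g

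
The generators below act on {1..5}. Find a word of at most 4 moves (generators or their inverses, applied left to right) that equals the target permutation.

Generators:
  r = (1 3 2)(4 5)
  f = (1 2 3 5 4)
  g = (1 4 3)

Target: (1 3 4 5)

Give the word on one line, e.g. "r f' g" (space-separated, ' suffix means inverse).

g' r f

  after g': (1 3 4)
  after r: (1 2)(3 5 4)
  after f: (1 3 4 5)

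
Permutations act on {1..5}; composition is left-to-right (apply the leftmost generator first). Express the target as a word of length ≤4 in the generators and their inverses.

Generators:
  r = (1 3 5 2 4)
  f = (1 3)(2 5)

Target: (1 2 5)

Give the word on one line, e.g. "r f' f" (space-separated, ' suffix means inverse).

r f' r' r'

  after r: (1 3 5 2 4)
  after f': (2 4 3)
  after r': (1 4)(3 5)
  after r': (1 2 5)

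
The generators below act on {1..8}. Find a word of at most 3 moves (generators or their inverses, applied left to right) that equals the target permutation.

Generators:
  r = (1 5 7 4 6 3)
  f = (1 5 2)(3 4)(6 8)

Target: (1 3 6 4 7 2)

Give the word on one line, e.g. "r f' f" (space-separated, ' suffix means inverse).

r' f' f'

  after r': (1 3 6 4 7 5)
  after f': (1 4 7)(2 5)(3 8 6)
  after f': (1 3 6 4 7 2)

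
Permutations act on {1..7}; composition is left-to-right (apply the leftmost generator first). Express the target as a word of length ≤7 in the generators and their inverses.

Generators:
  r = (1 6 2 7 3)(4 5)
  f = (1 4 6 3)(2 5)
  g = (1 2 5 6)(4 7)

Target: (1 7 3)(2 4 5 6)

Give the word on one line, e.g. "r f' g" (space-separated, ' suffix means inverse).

  after r': (1 3 7 2 6)(4 5)
  after f': (1 6 3 7 5)(2 4)
  after f': (1 4 5 3 7 2)
  after g': (1 7)(2 6 5 3 4)
  after f': (1 7 3)(2 4 5 6)

r' f' f' g' f'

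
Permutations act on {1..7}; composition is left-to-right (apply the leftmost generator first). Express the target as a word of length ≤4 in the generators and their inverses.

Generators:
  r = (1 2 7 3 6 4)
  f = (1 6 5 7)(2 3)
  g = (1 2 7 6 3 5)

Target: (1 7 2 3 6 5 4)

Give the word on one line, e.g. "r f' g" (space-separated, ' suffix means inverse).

g r' f'

  after g: (1 2 7 6 3 5)
  after r': (3 5 4 6 7)
  after f': (1 7 2 3 6 5 4)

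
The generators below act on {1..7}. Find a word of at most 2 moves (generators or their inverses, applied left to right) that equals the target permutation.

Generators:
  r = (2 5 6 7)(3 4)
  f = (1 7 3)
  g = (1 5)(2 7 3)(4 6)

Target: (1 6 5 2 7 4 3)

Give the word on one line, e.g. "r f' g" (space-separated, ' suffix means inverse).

f r'

  after f: (1 7 3)
  after r': (1 6 5 2 7 4 3)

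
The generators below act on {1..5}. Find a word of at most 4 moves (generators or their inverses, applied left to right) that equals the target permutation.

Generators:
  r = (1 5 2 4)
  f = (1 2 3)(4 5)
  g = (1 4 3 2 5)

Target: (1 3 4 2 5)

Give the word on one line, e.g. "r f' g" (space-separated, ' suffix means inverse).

r' f' g' g'

  after r': (1 4 2 5)
  after f': (1 5 3 2 4)
  after g': (1 2)(4 5)
  after g': (1 3 4 2 5)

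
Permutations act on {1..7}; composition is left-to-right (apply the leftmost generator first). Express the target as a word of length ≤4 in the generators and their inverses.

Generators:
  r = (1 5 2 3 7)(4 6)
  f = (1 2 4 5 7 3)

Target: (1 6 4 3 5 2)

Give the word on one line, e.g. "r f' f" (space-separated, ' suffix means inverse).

  after f: (1 2 4 5 7 3)
  after f: (1 4 7)(2 5 3)
  after r': (1 6 4 3 5 2)

f f r'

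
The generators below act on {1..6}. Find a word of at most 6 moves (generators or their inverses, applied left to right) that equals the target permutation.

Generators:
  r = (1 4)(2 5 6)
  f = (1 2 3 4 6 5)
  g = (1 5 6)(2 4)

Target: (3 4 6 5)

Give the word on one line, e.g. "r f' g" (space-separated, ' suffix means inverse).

f' g' g' f f

  after f': (1 5 6 4 3 2)
  after g': (2 6)(3 4)
  after g': (1 6 4 3 2 5)
  after f: (1 5 2)
  after f: (3 4 6 5)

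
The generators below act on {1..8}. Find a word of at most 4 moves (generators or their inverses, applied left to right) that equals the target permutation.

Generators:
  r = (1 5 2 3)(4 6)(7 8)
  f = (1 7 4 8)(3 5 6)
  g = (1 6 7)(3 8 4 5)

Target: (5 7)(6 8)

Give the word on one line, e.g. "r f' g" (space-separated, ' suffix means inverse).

  after f: (1 7 4 8)(3 5 6)
  after g: (5 7)(6 8)

f g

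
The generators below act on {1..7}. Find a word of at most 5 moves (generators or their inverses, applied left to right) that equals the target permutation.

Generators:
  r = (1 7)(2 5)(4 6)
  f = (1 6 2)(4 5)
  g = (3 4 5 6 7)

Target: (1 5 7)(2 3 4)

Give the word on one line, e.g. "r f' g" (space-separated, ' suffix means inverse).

  after f: (1 6 2)(4 5)
  after r': (1 4 2 7)(5 6)
  after g: (1 5 7)(2 3 4)

f r' g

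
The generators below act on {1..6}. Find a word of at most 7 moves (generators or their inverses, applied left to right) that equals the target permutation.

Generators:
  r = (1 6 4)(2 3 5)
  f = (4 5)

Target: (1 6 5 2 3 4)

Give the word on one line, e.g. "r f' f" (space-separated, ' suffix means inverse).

  after r: (1 6 4)(2 3 5)
  after f: (1 6 5 2 3 4)
  after r': (3 6)
  after r': (1 4 6 2 5 3)
  after r': (1 6 5 2 3 4)

r f r' r' r'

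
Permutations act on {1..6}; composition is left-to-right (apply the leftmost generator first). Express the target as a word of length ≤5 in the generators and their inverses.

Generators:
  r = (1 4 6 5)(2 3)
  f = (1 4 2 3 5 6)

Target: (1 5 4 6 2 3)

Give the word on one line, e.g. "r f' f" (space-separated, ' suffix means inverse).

  after r: (1 4 6 5)(2 3)
  after f': (3 4 5 6)
  after r': (1 5 4 6 2 3)

r f' r'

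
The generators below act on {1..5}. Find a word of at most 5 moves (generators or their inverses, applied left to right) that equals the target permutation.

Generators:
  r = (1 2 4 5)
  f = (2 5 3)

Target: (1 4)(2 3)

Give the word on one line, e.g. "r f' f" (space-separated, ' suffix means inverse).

f' r' r'

  after f': (2 3 5)
  after r': (1 5)(2 3 4)
  after r': (1 4)(2 3)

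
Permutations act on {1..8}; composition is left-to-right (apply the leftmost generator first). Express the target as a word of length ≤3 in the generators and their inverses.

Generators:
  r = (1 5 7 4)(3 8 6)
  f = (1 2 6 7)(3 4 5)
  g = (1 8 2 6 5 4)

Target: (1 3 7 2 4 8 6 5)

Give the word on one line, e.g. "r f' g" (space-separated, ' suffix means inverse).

f f r

  after f: (1 2 6 7)(3 4 5)
  after f: (1 6)(2 7)(3 5 4)
  after r: (1 3 7 2 4 8 6 5)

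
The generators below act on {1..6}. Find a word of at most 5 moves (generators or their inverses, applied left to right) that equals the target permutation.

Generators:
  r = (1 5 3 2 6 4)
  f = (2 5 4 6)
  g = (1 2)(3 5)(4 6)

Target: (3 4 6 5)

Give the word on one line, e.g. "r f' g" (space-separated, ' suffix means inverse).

  after f: (2 5 4 6)
  after g: (1 2 3 5 6)
  after f': (1 6)(2 3)(4 5)
  after f': (1 4 2 3 6)
  after r: (3 4 6 5)

f g f' f' r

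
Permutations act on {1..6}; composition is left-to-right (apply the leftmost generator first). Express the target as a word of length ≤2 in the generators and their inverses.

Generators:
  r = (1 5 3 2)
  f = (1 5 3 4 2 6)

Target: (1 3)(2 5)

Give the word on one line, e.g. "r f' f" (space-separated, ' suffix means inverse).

r r

  after r: (1 5 3 2)
  after r: (1 3)(2 5)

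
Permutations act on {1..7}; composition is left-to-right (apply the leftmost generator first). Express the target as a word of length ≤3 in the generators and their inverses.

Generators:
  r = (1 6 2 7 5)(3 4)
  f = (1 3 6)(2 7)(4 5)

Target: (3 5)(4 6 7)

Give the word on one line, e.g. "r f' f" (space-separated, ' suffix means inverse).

  after r: (1 6 2 7 5)(3 4)
  after f: (3 5)(4 6 7)

r f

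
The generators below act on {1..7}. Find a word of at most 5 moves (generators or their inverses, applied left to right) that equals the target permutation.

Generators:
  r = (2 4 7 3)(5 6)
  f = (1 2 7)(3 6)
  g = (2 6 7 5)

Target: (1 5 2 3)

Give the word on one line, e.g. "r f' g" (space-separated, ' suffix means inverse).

f g' f'

  after f: (1 2 7)(3 6)
  after g': (1 5 7)(2 6 3)
  after f': (1 5 2 3)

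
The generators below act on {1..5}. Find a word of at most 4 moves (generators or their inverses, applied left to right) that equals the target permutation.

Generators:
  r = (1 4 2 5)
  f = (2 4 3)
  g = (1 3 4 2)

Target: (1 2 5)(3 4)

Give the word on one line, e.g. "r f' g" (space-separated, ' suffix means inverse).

  after r: (1 4 2 5)
  after f': (1 2 5)(3 4)

r f'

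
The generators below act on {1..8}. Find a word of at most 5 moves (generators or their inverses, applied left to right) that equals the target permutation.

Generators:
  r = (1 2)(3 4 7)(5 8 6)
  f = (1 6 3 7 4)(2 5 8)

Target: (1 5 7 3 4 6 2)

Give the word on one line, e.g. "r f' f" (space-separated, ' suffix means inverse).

  after f: (1 6 3 7 4)(2 5 8)
  after r: (1 5 6 4 2 8)
  after f: (1 8 6)(3 7 4 5)
  after r': (1 5 7 3 4 6 2)

f r f r'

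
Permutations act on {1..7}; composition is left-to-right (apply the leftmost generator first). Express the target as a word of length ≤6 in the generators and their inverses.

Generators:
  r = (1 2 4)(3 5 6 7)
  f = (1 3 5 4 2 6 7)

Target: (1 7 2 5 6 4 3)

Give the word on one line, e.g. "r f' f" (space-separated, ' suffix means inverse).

f r f' r'

  after f: (1 3 5 4 2 6 7)
  after r: (1 5)(2 7)(3 6)
  after f': (1 3 2 6)(4 5 7)
  after r': (1 7 2 5 6 4 3)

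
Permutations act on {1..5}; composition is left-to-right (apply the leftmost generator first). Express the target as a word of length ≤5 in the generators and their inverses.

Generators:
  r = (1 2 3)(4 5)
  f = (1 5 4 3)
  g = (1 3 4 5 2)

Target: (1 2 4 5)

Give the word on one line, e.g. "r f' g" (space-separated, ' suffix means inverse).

  after f: (1 5 4 3)
  after g': (1 4)(2 5 3)
  after g': (1 3 5)(2 4)
  after r': (1 2 5 3 4)
  after f: (1 2 4 5)

f g' g' r' f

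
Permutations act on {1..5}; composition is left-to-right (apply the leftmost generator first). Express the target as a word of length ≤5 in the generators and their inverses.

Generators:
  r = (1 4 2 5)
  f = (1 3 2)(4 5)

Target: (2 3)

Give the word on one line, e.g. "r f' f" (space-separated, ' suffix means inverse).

  after f': (1 2 3)(4 5)
  after r: (1 5 2 3 4)
  after r: (2 3)

f' r r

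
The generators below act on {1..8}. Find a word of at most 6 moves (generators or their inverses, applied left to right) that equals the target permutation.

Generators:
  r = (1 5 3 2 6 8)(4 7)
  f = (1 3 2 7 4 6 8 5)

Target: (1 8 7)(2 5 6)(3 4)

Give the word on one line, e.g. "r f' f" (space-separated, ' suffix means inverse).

  after r': (1 8 6 2 3 5)(4 7)
  after f: (1 5 3)(6 7)
  after r': (2 3 8 6 4 7)
  after f': (1 5 8 4 2)(3 6 7)
  after f': (1 8 7)(2 5 6)(3 4)

r' f r' f' f'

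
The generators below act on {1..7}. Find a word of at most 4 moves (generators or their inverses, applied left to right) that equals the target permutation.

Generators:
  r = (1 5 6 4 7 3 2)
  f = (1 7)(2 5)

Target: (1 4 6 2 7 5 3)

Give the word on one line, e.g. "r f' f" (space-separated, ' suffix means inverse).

f r' f

  after f: (1 7)(2 5)
  after r': (1 4 6 5 3 7 2)
  after f: (1 4 6 2 7 5 3)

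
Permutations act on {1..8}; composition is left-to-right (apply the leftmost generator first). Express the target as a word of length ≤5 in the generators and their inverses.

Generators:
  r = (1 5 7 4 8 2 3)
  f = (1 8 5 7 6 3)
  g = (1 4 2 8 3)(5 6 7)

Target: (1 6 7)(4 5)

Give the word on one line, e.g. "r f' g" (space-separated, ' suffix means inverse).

r' f' g' g' g'

  after r': (1 3 2 8 4 7 5)
  after f': (1 6 7 8 4 5 3 2)
  after g': (1 5 8)(2 3 4 7)
  after g': (1 7 4 6 5 2 8 3)
  after g': (1 6 7)(4 5)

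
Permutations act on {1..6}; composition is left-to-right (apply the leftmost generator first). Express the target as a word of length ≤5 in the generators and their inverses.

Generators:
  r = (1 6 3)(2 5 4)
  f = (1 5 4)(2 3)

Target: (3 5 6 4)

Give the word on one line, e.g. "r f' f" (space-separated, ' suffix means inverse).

r' f' r' f' f'

  after r': (1 3 6)(2 4 5)
  after f': (1 2 5 3 6 4)
  after r': (1 4 3)(5 6)
  after f': (1 5 6)(2 3 4)
  after f': (3 5 6 4)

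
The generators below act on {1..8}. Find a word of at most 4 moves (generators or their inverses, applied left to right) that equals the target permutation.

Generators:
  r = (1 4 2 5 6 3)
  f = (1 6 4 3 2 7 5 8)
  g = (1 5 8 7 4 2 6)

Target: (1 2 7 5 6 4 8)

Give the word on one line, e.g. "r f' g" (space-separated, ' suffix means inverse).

g' g'

  after g': (1 6 2 4 7 8 5)
  after g': (1 2 7 5 6 4 8)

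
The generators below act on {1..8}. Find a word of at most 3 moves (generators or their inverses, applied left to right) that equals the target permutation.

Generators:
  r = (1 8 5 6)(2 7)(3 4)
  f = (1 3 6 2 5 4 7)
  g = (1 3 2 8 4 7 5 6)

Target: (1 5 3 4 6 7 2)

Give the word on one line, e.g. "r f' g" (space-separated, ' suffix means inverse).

  after f': (1 7 4 5 2 6 3)
  after f': (1 4 2 3 7 5 6)
  after f': (1 5 3 4 6 7 2)

f' f' f'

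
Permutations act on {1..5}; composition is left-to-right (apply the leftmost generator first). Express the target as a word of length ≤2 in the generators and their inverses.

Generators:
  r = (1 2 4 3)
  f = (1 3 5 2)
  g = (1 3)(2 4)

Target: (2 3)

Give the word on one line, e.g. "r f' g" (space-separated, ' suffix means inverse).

g r

  after g: (1 3)(2 4)
  after r: (2 3)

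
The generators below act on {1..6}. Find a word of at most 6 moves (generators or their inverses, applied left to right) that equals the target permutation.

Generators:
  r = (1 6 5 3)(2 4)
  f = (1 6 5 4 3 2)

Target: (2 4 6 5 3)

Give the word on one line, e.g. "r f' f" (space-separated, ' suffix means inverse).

  after r': (1 3 5 6)(2 4)
  after r': (1 5)(3 6)
  after f': (1 6 4 5 2 3)
  after f': (2 4 6 5 3)

r' r' f' f'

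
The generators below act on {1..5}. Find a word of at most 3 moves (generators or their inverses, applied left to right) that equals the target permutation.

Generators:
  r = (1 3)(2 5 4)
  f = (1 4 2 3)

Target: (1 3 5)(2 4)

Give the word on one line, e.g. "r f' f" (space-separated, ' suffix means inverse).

  after r': (1 3)(2 4 5)
  after f: (3 4 5)
  after r': (1 3 5)(2 4)

r' f r'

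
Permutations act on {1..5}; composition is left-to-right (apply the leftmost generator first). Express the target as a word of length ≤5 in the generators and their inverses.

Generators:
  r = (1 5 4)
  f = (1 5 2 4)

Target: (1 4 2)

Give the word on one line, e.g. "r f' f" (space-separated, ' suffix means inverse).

  after f: (1 5 2 4)
  after r': (2 5)
  after f': (1 4 2)

f r' f'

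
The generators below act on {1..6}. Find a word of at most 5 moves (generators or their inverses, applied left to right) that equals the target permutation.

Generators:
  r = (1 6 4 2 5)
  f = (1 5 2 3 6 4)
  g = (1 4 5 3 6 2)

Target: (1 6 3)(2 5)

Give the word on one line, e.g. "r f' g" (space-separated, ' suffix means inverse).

  after f: (1 5 2 3 6 4)
  after g: (1 3 2 6 5)
  after r': (1 3 4 6 2)
  after f: (1 6 3)(2 5)

f g r' f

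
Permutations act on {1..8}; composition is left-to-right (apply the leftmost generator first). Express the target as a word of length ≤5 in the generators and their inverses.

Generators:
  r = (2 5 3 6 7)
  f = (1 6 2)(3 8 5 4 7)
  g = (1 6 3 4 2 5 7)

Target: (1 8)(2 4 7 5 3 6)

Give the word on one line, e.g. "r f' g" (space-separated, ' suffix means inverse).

f' r f'

  after f': (1 2 6)(3 7 4 5 8)
  after r: (1 5 8 6)(2 7 4 3)
  after f': (1 8)(2 4 7 5 3 6)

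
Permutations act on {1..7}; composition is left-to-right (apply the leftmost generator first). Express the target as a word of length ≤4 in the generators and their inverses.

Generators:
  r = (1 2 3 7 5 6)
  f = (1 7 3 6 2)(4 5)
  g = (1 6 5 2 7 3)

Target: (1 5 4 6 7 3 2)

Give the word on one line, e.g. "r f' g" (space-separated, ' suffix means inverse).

  after f': (1 2 6 3 7)(4 5)
  after g': (1 5 4 6 7 3 2)

f' g'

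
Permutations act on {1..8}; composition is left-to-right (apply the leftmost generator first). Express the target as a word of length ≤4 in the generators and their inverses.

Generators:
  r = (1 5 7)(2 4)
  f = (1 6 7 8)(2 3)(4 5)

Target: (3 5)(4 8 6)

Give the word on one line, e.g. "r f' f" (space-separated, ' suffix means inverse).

  after f: (1 6 7 8)(2 3)(4 5)
  after r': (1 6 5 2 3 4)(7 8)
  after f': (3 5)(4 8 6)

f r' f'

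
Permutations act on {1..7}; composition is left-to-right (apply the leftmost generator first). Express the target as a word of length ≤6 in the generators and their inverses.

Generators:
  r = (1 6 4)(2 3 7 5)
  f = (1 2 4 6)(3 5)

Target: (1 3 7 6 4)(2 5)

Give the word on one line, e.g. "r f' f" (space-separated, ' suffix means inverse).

r r f' r

  after r: (1 6 4)(2 3 7 5)
  after r: (1 4 6)(2 7)(3 5)
  after f': (1 2 7)
  after r: (1 3 7 6 4)(2 5)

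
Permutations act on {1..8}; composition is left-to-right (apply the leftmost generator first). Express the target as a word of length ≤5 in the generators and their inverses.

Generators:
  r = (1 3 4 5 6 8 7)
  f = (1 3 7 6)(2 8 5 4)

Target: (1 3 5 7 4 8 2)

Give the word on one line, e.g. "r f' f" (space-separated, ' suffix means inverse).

  after f: (1 3 7 6)(2 8 5 4)
  after r': (2 6 7 5 3 8 4)
  after f: (1 3 5 7 4 8 2)

f r' f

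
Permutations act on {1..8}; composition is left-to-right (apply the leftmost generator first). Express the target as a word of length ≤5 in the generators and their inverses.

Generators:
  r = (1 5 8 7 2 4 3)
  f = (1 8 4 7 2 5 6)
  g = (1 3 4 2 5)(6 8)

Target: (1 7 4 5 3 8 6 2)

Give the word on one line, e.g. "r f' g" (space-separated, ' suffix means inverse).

  after g': (1 5 2 4 3)(6 8)
  after r: (1 8 6 7 2 3 5 4)
  after r: (1 7 4 5 3 8 6 2)

g' r r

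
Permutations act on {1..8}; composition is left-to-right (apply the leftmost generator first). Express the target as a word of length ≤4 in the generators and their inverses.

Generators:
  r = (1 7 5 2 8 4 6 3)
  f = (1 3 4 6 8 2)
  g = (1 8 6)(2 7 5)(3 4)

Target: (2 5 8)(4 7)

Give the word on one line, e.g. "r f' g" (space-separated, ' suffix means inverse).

  after r': (1 3 6 4 8 2 5 7)
  after r': (1 6 8 5)(2 7 3 4)
  after g: (2 5 8)(4 7)

r' r' g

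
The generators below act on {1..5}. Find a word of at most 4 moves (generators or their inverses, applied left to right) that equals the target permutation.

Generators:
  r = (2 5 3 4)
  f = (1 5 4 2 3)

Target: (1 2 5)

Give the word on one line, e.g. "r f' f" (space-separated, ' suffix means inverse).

  after f': (1 3 2 4 5)
  after r: (1 4 3 5)
  after r: (1 2 5)

f' r r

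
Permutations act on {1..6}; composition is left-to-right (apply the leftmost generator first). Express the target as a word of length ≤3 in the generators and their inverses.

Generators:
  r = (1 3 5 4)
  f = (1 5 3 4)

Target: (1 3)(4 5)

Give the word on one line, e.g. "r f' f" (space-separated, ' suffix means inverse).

f f

  after f: (1 5 3 4)
  after f: (1 3)(4 5)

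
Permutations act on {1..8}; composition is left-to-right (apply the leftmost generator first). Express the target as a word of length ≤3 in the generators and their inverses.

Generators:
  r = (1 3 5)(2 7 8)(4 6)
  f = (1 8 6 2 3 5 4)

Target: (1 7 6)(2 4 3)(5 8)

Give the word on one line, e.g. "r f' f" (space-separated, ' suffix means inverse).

f r' f'

  after f: (1 8 6 2 3 5 4)
  after r': (1 7 2)(4 5 6 8)
  after f': (1 7 6)(2 4 3)(5 8)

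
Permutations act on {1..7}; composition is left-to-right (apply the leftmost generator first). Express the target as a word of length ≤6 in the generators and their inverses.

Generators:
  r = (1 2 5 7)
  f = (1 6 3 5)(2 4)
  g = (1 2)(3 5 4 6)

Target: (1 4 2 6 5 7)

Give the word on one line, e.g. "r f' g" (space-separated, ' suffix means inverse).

  after f: (1 6 3 5)(2 4)
  after r': (1 6 3 2 4)(5 7)
  after g': (1 4 2 5 7 3)
  after f: (1 2)(3 6)(5 7)
  after f: (1 4 2 6 5 7)

f r' g' f f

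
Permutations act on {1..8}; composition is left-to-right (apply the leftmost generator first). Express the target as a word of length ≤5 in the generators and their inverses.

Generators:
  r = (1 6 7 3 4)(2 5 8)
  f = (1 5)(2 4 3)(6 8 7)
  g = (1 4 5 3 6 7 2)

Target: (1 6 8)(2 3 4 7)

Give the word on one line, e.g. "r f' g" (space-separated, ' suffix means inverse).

  after f: (1 5)(2 4 3)(6 8 7)
  after g: (1 3)(2 5 4 6 8)
  after g: (1 6 8)(2 3 4 7)

f g g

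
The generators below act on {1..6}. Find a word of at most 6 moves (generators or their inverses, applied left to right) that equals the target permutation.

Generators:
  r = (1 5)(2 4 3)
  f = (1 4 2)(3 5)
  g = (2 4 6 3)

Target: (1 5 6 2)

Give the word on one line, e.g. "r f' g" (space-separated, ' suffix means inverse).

r f f g' g'

  after r: (1 5)(2 4 3)
  after f: (1 3)(4 5)
  after f: (1 5 2)(3 4)
  after g': (1 5 3 2)(4 6)
  after g': (1 5 6 2)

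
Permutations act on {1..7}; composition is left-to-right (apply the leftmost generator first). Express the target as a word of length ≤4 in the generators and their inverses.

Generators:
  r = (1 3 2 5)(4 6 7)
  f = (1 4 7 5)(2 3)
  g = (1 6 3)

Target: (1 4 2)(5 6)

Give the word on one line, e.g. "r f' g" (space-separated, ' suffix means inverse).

r g' g' f

  after r: (1 3 2 5)(4 6 7)
  after g': (1 6 7 4)(2 5 3)
  after g': (2 5 6 7 4 3)
  after f: (1 4 2)(5 6)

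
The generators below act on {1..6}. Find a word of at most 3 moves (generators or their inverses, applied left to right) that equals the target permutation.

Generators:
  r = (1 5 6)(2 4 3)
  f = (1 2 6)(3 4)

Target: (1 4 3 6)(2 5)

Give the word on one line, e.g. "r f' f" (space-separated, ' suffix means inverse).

  after f: (1 2 6)(3 4)
  after r': (1 3 2 5)
  after f: (1 4 3 6)(2 5)

f r' f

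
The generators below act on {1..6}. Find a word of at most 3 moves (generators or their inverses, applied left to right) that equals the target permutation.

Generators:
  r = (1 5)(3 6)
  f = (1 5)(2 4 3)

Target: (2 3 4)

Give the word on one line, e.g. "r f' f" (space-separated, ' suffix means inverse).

f f

  after f: (1 5)(2 4 3)
  after f: (2 3 4)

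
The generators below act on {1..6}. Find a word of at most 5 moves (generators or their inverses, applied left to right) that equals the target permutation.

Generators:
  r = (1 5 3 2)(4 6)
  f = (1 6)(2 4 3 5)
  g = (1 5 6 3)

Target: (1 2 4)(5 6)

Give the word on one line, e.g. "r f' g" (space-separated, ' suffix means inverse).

g' f r r

  after g': (1 3 6 5)
  after f: (1 5 6 2 4 3)
  after r: (1 3 5 4 2 6)
  after r: (1 2 4)(5 6)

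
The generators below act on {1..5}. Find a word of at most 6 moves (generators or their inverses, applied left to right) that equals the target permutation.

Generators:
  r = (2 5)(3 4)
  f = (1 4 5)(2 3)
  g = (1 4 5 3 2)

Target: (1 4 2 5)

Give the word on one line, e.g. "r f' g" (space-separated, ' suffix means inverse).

  after f': (1 5 4)(2 3)
  after f': (1 4 5)
  after g: (1 5 4 3 2)
  after f': (1 4 2 5)

f' f' g f'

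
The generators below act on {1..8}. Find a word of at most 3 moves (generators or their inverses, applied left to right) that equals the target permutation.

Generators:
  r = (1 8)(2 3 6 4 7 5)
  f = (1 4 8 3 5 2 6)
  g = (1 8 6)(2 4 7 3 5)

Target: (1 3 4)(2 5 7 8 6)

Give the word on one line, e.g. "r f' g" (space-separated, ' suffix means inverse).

  after f': (1 6 2 5 3 8 4)
  after g': (1 8 2 3)(4 6 5 7)
  after f: (1 3 4)(2 5 7 8 6)

f' g' f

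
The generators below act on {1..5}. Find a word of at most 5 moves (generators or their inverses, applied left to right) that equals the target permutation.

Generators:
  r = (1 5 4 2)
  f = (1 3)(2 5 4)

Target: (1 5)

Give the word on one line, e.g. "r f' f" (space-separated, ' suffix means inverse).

r' f' f'

  after r': (1 2 4 5)
  after f': (1 4 2 5 3)
  after f': (1 5)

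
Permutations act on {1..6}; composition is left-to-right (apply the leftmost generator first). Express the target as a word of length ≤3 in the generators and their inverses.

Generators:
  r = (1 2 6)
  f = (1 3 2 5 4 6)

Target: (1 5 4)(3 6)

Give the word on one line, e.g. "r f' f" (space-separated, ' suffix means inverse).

r f r

  after r: (1 2 6)
  after f: (1 5 4 6 3 2)
  after r: (1 5 4)(3 6)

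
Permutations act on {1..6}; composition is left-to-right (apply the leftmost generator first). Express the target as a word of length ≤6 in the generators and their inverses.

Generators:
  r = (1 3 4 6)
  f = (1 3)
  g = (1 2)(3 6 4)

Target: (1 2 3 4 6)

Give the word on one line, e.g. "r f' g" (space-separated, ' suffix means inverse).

g r f r

  after g: (1 2)(3 6 4)
  after r: (1 2 3)
  after f: (1 2)
  after r: (1 2 3 4 6)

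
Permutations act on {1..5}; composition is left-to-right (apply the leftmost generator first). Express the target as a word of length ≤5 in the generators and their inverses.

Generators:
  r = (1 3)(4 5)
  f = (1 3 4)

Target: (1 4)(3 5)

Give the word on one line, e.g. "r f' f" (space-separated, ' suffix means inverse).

f' f' r f'

  after f': (1 4 3)
  after f': (1 3 4)
  after r: (3 5 4)
  after f': (1 4)(3 5)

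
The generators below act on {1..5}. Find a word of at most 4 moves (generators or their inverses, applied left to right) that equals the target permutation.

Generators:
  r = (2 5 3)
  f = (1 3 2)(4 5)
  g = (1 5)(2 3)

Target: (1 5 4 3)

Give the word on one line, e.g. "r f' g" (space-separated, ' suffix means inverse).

f' r' r'

  after f': (1 2 3)(4 5)
  after r': (1 3)(2 5 4)
  after r': (1 5 4 3)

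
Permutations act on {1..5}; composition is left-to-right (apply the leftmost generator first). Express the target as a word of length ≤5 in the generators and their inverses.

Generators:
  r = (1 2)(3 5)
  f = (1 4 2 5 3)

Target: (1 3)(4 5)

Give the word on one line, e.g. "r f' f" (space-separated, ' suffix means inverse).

  after f: (1 4 2 5 3)
  after f: (1 2 3 4 5)
  after f: (1 5 4 3 2)
  after r: (1 3)(4 5)

f f f r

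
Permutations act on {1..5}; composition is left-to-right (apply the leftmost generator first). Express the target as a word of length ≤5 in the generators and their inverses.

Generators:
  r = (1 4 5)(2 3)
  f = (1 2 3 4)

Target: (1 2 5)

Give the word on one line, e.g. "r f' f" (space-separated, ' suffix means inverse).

r' f r f

  after r': (1 5 4)(2 3)
  after f: (1 5)(2 4)
  after r: (2 5 4 3)
  after f: (1 2 5)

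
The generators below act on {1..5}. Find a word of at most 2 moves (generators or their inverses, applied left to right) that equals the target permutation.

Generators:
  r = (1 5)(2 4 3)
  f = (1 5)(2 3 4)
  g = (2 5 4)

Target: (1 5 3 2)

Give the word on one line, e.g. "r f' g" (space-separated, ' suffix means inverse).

  after g: (2 5 4)
  after r: (1 5 3 2)

g r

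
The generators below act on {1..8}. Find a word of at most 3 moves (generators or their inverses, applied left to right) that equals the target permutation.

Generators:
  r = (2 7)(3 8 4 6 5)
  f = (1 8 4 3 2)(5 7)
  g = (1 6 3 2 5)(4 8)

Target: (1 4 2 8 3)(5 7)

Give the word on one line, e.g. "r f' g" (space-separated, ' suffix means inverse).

  after f': (1 2 3 4 8)(5 7)
  after f': (1 3 8 2 4)
  after f': (1 4 2 8 3)(5 7)

f' f' f'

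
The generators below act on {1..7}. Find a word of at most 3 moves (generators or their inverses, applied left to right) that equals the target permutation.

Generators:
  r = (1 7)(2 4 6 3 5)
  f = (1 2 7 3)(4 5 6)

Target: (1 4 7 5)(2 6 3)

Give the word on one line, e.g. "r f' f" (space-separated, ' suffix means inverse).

r' f' r

  after r': (1 7)(2 5 3 6 4)
  after f': (1 2 4)(3 5 7)
  after r: (1 4 7 5)(2 6 3)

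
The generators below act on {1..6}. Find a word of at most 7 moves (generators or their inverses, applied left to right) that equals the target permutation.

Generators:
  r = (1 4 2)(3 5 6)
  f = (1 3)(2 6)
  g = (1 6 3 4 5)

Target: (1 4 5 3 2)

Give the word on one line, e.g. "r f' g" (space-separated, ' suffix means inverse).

g' r g' f g

  after g': (1 5 4 3 6)
  after r: (1 6 4 5 2)
  after g': (2 5)(3 6)
  after f: (1 3 2 5 6)
  after g: (1 4 5 3 2)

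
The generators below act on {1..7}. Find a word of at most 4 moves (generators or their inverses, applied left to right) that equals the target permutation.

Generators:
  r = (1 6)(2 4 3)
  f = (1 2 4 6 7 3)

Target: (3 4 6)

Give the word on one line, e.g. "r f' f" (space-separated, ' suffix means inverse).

  after f': (1 3 7 6 4 2)
  after r': (1 4 3 7)(2 6)
  after f': (1 2 4 7 3 6)
  after f': (3 4 6)

f' r' f' f'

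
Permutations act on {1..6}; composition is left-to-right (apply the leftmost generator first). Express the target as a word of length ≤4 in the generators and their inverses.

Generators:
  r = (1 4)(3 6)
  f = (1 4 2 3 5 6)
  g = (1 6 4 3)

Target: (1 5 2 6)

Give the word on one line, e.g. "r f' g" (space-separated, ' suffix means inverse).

  after f': (1 6 5 3 2 4)
  after f': (1 5 2)(3 4 6)
  after g: (1 5 2 6)

f' f' g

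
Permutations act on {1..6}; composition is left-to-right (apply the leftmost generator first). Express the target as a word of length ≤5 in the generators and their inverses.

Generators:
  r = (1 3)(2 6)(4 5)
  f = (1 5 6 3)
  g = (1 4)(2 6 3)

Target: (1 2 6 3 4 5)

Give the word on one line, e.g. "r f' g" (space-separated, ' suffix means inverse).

  after f': (1 3 6 5)
  after r: (2 6 4 5 3)
  after r: (1 3 6 5)
  after f': (1 6)(3 5)
  after r: (1 2 6 3 4 5)

f' r r f' r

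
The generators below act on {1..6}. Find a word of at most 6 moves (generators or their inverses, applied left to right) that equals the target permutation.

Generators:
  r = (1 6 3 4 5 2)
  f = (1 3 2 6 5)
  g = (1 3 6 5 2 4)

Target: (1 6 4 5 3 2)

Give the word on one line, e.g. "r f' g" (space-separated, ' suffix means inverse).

f r' r' f' g'

  after f: (1 3 2 6 5)
  after r': (1 6 4 3 5 2)
  after r': (3 4 6)
  after f': (1 5 6)(2 3 4)
  after g': (1 6 4 5 3 2)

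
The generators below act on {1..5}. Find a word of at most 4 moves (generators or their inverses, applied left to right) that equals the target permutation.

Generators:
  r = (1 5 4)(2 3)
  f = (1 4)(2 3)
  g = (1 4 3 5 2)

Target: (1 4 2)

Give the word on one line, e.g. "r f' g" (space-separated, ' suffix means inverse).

  after g': (1 2 5 3 4)
  after r': (1 3 5 2)
  after g: (1 5)(2 4 3)
  after r: (1 4 2)

g' r' g r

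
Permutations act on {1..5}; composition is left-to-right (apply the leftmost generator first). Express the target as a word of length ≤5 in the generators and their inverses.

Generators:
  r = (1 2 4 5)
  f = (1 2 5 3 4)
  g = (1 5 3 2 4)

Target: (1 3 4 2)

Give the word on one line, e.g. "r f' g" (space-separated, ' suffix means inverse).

  after f': (1 4 3 5 2)
  after r': (1 2 5)(3 4)
  after g': (1 3 2)(4 5)
  after g': (1 5 2 4)
  after f: (1 3 4 2)

f' r' g' g' f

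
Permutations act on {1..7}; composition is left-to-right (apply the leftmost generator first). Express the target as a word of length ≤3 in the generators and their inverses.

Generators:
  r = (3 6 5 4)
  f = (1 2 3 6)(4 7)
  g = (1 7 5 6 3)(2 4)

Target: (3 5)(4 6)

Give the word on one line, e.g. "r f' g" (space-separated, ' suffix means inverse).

r' r'

  after r': (3 4 5 6)
  after r': (3 5)(4 6)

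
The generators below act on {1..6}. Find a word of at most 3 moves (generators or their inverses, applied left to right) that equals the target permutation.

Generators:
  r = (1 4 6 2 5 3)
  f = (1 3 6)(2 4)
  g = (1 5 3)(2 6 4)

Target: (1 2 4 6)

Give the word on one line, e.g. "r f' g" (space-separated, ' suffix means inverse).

  after g: (1 5 3)(2 6 4)
  after r': (1 2 4 6)

g r'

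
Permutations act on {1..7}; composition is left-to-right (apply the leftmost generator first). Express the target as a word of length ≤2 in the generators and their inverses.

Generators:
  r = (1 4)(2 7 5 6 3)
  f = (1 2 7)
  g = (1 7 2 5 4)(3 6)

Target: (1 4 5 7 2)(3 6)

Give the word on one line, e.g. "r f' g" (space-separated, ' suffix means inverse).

  after g': (1 4 5 2 7)(3 6)
  after f: (1 4 5 7 2)(3 6)

g' f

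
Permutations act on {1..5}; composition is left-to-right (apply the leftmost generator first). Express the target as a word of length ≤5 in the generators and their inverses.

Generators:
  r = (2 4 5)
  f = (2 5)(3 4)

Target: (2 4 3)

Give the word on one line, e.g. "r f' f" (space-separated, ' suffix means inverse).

r' f r' f' r

  after r': (2 5 4)
  after f: (3 4 5)
  after r': (2 5 3)
  after f': (3 5 4)
  after r: (2 4 3)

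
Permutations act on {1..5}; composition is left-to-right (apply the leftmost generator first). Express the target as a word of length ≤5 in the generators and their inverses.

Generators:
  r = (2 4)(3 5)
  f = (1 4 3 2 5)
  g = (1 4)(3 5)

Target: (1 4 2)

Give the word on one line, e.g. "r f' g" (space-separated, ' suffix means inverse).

f g r' f

  after f: (1 4 3 2 5)
  after g: (2 3)(4 5)
  after r': (2 5)(3 4)
  after f: (1 4 2)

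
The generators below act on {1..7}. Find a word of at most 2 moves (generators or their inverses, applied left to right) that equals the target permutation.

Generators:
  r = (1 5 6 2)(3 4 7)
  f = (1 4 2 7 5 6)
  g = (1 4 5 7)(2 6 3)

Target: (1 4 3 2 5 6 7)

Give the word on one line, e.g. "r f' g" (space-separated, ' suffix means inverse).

  after r': (1 2 6 5)(3 7 4)
  after f': (1 4 3 2 5 6 7)

r' f'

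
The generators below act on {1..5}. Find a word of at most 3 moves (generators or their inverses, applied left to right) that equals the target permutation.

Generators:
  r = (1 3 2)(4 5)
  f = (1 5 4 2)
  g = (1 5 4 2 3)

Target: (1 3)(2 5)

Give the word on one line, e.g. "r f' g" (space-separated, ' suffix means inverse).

  after f': (1 2 4 5)
  after r': (1 3)(2 5)

f' r'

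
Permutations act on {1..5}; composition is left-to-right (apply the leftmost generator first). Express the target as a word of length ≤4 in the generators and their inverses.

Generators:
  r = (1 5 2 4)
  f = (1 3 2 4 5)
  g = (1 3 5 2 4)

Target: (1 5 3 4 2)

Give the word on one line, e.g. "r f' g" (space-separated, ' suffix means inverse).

  after f: (1 3 2 4 5)
  after g: (1 5 3 4 2)

f g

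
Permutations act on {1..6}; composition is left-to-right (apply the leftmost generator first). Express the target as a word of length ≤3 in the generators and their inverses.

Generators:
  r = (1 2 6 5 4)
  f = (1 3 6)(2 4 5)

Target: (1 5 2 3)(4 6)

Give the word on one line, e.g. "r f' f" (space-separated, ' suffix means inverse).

  after r: (1 2 6 5 4)
  after f: (1 4 3 6 2)
  after f: (1 5 2 3)(4 6)

r f f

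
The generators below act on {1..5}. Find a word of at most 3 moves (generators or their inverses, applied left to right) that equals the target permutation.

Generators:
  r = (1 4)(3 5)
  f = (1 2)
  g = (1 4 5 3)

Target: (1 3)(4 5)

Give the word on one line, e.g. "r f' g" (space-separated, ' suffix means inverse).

  after r: (1 4)(3 5)
  after g': (3 4)
  after g': (1 3)(4 5)

r g' g'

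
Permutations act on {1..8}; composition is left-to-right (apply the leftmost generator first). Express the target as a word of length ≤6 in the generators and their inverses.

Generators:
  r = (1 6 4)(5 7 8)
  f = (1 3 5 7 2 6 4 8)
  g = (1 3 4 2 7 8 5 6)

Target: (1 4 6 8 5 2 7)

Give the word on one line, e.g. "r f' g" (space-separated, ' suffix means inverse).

  after g': (1 6 5 8 7 2 4 3)
  after r': (2 6 8 5 7)(3 4)
  after g': (1 6 7 4)(2 5)
  after r: (1 4 6 8 5 2 7)

g' r' g' r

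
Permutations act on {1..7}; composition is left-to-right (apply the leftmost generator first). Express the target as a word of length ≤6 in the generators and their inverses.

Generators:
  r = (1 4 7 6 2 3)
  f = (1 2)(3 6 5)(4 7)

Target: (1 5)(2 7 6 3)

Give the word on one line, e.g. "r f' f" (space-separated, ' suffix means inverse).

  after f': (1 2)(3 5 6)(4 7)
  after r': (1 6 2 3 5 7)
  after f: (1 5 4 7 2 6)
  after r': (1 5)(2 7 6 3)

f' r' f r'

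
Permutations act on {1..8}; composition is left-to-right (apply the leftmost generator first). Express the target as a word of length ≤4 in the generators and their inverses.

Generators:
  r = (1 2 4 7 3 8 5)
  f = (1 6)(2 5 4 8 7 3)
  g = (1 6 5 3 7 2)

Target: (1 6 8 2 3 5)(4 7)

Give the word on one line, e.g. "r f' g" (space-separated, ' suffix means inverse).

f r' r'

  after f: (1 6)(2 5 4 8 7 3)
  after r': (1 6 5 2 8 4 3)
  after r': (1 6 8 2 3 5)(4 7)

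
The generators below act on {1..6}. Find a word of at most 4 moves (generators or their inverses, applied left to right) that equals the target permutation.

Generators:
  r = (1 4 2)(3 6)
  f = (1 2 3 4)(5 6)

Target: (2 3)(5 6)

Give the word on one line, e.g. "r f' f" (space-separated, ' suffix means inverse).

  after r: (1 4 2)(3 6)
  after r: (1 2 4)
  after f': (2 3)(5 6)

r r f'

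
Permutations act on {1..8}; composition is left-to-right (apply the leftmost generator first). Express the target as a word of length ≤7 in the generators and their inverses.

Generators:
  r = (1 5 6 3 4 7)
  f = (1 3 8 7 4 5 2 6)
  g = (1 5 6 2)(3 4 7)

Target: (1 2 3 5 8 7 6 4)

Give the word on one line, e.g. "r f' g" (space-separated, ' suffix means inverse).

  after g': (1 2 6 5)(3 7 4)
  after r': (1 2 5 7 3 4 6)
  after f': (1 5 8 3 7)(2 4)
  after r: (1 6 3)(2 7 5 8 4)
  after g: (1 2 3 5 8 7 6 4)

g' r' f' r g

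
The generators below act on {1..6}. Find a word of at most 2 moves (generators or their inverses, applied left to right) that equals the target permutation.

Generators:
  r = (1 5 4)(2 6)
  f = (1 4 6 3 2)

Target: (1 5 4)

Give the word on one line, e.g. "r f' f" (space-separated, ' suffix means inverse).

r' r'

  after r': (1 4 5)(2 6)
  after r': (1 5 4)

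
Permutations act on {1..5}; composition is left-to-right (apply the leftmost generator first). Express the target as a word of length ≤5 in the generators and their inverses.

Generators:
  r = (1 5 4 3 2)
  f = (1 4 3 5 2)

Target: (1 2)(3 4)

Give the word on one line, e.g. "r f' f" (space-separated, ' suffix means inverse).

  after f': (1 2 5 3 4)
  after r: (2 4 5)
  after f': (1 2)(3 4)

f' r f'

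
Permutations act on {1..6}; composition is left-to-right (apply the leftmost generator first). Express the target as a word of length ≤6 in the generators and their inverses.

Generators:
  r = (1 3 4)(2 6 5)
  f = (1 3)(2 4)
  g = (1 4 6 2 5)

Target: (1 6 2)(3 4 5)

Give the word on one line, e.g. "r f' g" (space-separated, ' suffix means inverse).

  after f: (1 3)(2 4)
  after g: (1 3 4 5)(2 6)
  after r: (1 4 2 5 3)
  after g: (1 6 2)(3 4 5)

f g r g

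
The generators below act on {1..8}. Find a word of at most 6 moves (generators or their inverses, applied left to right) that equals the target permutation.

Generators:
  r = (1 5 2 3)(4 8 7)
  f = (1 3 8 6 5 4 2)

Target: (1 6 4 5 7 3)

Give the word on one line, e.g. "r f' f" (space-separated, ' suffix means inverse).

  after r: (1 5 2 3)(4 8 7)
  after f': (1 6 8 7 5 4 3 2)
  after r: (1 6 7 2 5 8 4)
  after r: (1 6 4 5 7 3)

r f' r r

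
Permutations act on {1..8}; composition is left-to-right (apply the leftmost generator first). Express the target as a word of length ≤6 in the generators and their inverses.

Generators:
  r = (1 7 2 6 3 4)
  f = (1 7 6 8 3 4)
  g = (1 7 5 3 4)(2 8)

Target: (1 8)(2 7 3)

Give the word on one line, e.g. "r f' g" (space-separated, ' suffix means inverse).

r r f r f

  after r: (1 7 2 6 3 4)
  after r: (1 2 3)(4 7 6)
  after f: (1 2 4 6)(3 7 8)
  after r: (1 6 7 8 4 3 2)
  after f: (1 8)(2 7 3)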